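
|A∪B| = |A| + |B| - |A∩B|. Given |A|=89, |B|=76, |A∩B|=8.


|A ∪ B| = |A| + |B| - |A ∩ B|
= 89 + 76 - 8
= 157

|A ∪ B| = 157


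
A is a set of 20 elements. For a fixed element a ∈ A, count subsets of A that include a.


Subsets of A containing a correspond to subsets of A \ {a}, which has 19 elements.
Count = 2^(n-1) = 2^19
= 524288

Number of subsets containing a = 524288


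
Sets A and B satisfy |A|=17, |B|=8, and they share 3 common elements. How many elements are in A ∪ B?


|A ∪ B| = |A| + |B| - |A ∩ B|
= 17 + 8 - 3
= 22

|A ∪ B| = 22


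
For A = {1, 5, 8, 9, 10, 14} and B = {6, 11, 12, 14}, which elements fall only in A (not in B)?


A = {1, 5, 8, 9, 10, 14}
B = {6, 11, 12, 14}
Region: only in A (not in B)
Elements: {1, 5, 8, 9, 10}

Elements only in A (not in B): {1, 5, 8, 9, 10}


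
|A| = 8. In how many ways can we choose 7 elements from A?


C(n,k) = n! / (k!(n-k)!)
C(8,7) = 8! / (7!1!)
= 8

C(8,7) = 8


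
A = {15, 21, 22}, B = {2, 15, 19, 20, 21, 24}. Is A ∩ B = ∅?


Disjoint means A ∩ B = ∅.
A ∩ B = {15, 21}
A ∩ B ≠ ∅, so A and B are NOT disjoint.

No, A and B are not disjoint (A ∩ B = {15, 21})


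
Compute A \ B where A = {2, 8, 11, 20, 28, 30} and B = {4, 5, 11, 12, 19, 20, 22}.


A \ B = elements in A but not in B
A = {2, 8, 11, 20, 28, 30}
B = {4, 5, 11, 12, 19, 20, 22}
Remove from A any elements in B
A \ B = {2, 8, 28, 30}

A \ B = {2, 8, 28, 30}


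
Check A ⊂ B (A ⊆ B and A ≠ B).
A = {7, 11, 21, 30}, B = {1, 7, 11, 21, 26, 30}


A ⊂ B requires: A ⊆ B AND A ≠ B.
A ⊆ B? Yes
A = B? No
A ⊂ B: Yes (A is a proper subset of B)

Yes, A ⊂ B


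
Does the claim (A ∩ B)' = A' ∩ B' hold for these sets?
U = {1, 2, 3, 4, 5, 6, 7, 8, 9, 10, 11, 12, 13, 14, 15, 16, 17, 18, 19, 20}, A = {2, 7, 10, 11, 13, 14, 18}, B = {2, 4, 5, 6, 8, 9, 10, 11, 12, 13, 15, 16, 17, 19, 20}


LHS: A ∩ B = {2, 10, 11, 13}
(A ∩ B)' = U \ (A ∩ B) = {1, 3, 4, 5, 6, 7, 8, 9, 12, 14, 15, 16, 17, 18, 19, 20}
A' = {1, 3, 4, 5, 6, 8, 9, 12, 15, 16, 17, 19, 20}, B' = {1, 3, 7, 14, 18}
Claimed RHS: A' ∩ B' = {1, 3}
Identity is INVALID: LHS = {1, 3, 4, 5, 6, 7, 8, 9, 12, 14, 15, 16, 17, 18, 19, 20} but the RHS claimed here equals {1, 3}. The correct form is (A ∩ B)' = A' ∪ B'.

Identity is invalid: (A ∩ B)' = {1, 3, 4, 5, 6, 7, 8, 9, 12, 14, 15, 16, 17, 18, 19, 20} but A' ∩ B' = {1, 3}. The correct De Morgan law is (A ∩ B)' = A' ∪ B'.


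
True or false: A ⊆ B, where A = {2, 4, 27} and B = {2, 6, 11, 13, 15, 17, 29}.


A ⊆ B means every element of A is in B.
Elements in A not in B: {4, 27}
So A ⊄ B.

No, A ⊄ B


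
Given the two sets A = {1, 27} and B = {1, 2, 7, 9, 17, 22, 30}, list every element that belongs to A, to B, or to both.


A ∪ B = all elements in A or B (or both)
A = {1, 27}
B = {1, 2, 7, 9, 17, 22, 30}
A ∪ B = {1, 2, 7, 9, 17, 22, 27, 30}

A ∪ B = {1, 2, 7, 9, 17, 22, 27, 30}


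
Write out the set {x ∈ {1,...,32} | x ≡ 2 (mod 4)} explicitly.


Checking each candidate:
Condition: x in {1,...,32} with x ≡ 2 (mod 4)
Result = {2, 6, 10, 14, 18, 22, 26, 30}

{2, 6, 10, 14, 18, 22, 26, 30}


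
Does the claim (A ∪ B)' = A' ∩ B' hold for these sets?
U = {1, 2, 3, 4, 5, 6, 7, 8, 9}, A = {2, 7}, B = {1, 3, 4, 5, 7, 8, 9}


LHS: A ∪ B = {1, 2, 3, 4, 5, 7, 8, 9}
(A ∪ B)' = U \ (A ∪ B) = {6}
A' = {1, 3, 4, 5, 6, 8, 9}, B' = {2, 6}
Claimed RHS: A' ∩ B' = {6}
Identity is VALID: LHS = RHS = {6} ✓

Identity is valid. (A ∪ B)' = A' ∩ B' = {6}


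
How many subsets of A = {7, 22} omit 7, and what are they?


A subset of A that omits 7 is a subset of A \ {7}, so there are 2^(n-1) = 2^1 = 2 of them.
Subsets excluding 7: ∅, {22}

Subsets excluding 7 (2 total): ∅, {22}


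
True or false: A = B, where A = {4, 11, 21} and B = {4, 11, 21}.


Two sets are equal iff they have exactly the same elements.
A = {4, 11, 21}
B = {4, 11, 21}
Same elements → A = B

Yes, A = B


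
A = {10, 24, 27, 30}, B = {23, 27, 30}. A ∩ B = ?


A ∩ B = elements in both A and B
A = {10, 24, 27, 30}
B = {23, 27, 30}
A ∩ B = {27, 30}

A ∩ B = {27, 30}


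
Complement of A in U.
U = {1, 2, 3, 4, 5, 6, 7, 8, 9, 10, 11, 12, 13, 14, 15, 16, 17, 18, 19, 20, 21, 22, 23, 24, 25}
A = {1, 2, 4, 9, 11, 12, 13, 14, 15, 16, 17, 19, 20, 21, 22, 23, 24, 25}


Aᶜ = U \ A = elements in U but not in A
U = {1, 2, 3, 4, 5, 6, 7, 8, 9, 10, 11, 12, 13, 14, 15, 16, 17, 18, 19, 20, 21, 22, 23, 24, 25}
A = {1, 2, 4, 9, 11, 12, 13, 14, 15, 16, 17, 19, 20, 21, 22, 23, 24, 25}
Aᶜ = {3, 5, 6, 7, 8, 10, 18}

Aᶜ = {3, 5, 6, 7, 8, 10, 18}


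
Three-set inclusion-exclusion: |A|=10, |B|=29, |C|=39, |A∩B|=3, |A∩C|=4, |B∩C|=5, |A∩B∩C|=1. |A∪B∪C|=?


|A∪B∪C| = |A|+|B|+|C| - |A∩B|-|A∩C|-|B∩C| + |A∩B∩C|
= 10+29+39 - 3-4-5 + 1
= 78 - 12 + 1
= 67

|A ∪ B ∪ C| = 67


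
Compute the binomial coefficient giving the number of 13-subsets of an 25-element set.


C(n,k) = n! / (k!(n-k)!)
C(25,13) = 25! / (13!12!)
= 5200300

C(25,13) = 5200300


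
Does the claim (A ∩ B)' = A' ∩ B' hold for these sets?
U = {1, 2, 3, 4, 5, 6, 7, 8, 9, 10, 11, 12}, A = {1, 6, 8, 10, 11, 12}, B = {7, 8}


LHS: A ∩ B = {8}
(A ∩ B)' = U \ (A ∩ B) = {1, 2, 3, 4, 5, 6, 7, 9, 10, 11, 12}
A' = {2, 3, 4, 5, 7, 9}, B' = {1, 2, 3, 4, 5, 6, 9, 10, 11, 12}
Claimed RHS: A' ∩ B' = {2, 3, 4, 5, 9}
Identity is INVALID: LHS = {1, 2, 3, 4, 5, 6, 7, 9, 10, 11, 12} but the RHS claimed here equals {2, 3, 4, 5, 9}. The correct form is (A ∩ B)' = A' ∪ B'.

Identity is invalid: (A ∩ B)' = {1, 2, 3, 4, 5, 6, 7, 9, 10, 11, 12} but A' ∩ B' = {2, 3, 4, 5, 9}. The correct De Morgan law is (A ∩ B)' = A' ∪ B'.


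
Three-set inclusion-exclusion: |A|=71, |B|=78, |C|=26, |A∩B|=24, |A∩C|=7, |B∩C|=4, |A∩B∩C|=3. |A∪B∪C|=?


|A∪B∪C| = |A|+|B|+|C| - |A∩B|-|A∩C|-|B∩C| + |A∩B∩C|
= 71+78+26 - 24-7-4 + 3
= 175 - 35 + 3
= 143

|A ∪ B ∪ C| = 143


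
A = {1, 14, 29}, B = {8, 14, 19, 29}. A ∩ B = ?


A ∩ B = elements in both A and B
A = {1, 14, 29}
B = {8, 14, 19, 29}
A ∩ B = {14, 29}

A ∩ B = {14, 29}


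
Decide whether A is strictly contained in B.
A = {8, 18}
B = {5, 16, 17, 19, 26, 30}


A ⊂ B requires: A ⊆ B AND A ≠ B.
A ⊆ B? No
A ⊄ B, so A is not a proper subset.

No, A is not a proper subset of B


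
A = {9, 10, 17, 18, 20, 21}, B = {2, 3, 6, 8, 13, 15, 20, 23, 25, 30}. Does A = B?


Two sets are equal iff they have exactly the same elements.
A = {9, 10, 17, 18, 20, 21}
B = {2, 3, 6, 8, 13, 15, 20, 23, 25, 30}
Differences: {2, 3, 6, 8, 9, 10, 13, 15, 17, 18, 21, 23, 25, 30}
A ≠ B

No, A ≠ B


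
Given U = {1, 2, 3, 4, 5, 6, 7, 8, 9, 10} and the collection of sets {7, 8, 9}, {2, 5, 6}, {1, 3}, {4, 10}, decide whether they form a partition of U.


A partition requires: (1) non-empty parts, (2) pairwise disjoint, (3) union = U
Parts: {7, 8, 9}, {2, 5, 6}, {1, 3}, {4, 10}
Union of parts: {1, 2, 3, 4, 5, 6, 7, 8, 9, 10}
U = {1, 2, 3, 4, 5, 6, 7, 8, 9, 10}
All non-empty? True
Pairwise disjoint? True
Covers U? True

Yes, valid partition


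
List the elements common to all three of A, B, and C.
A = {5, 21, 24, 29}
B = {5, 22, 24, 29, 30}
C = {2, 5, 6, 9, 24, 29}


A ∩ B = {5, 24, 29}
(A ∩ B) ∩ C = {5, 24, 29}

A ∩ B ∩ C = {5, 24, 29}


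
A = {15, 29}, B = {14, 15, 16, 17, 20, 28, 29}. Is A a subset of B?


A ⊆ B means every element of A is in B.
All elements of A are in B.
So A ⊆ B.

Yes, A ⊆ B


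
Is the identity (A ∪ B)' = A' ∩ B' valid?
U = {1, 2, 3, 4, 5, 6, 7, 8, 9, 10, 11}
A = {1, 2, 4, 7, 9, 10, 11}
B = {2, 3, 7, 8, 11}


LHS: A ∪ B = {1, 2, 3, 4, 7, 8, 9, 10, 11}
(A ∪ B)' = U \ (A ∪ B) = {5, 6}
A' = {3, 5, 6, 8}, B' = {1, 4, 5, 6, 9, 10}
Claimed RHS: A' ∩ B' = {5, 6}
Identity is VALID: LHS = RHS = {5, 6} ✓

Identity is valid. (A ∪ B)' = A' ∩ B' = {5, 6}


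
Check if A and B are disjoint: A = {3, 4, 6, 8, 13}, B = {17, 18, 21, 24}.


Disjoint means A ∩ B = ∅.
A ∩ B = ∅
A ∩ B = ∅, so A and B are disjoint.

Yes, A and B are disjoint


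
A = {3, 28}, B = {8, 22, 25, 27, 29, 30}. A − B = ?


A \ B = elements in A but not in B
A = {3, 28}
B = {8, 22, 25, 27, 29, 30}
Remove from A any elements in B
A \ B = {3, 28}

A \ B = {3, 28}


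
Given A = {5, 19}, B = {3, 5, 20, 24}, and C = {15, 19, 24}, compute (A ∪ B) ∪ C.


A ∪ B = {3, 5, 19, 20, 24}
(A ∪ B) ∪ C = {3, 5, 15, 19, 20, 24}

A ∪ B ∪ C = {3, 5, 15, 19, 20, 24}


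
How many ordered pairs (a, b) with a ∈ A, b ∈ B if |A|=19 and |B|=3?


|A × B| = |A| × |B|
= 19 × 3
= 57

|A × B| = 57


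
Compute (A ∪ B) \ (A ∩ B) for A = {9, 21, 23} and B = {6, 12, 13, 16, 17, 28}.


A △ B = (A \ B) ∪ (B \ A) = elements in exactly one of A or B
A \ B = {9, 21, 23}
B \ A = {6, 12, 13, 16, 17, 28}
A △ B = {6, 9, 12, 13, 16, 17, 21, 23, 28}

A △ B = {6, 9, 12, 13, 16, 17, 21, 23, 28}


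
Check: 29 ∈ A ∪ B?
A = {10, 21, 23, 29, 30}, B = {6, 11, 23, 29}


A = {10, 21, 23, 29, 30}, B = {6, 11, 23, 29}
A ∪ B = all elements in A or B
A ∪ B = {6, 10, 11, 21, 23, 29, 30}
Checking if 29 ∈ A ∪ B
29 is in A ∪ B → True

29 ∈ A ∪ B


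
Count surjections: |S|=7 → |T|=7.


n = |S| = 7, k = |T| = 7. Surjections via inclusion-exclusion:
S(n,k) = Σ(-1)^i × C(k,i) × (k-i)^n, i=0 to k
i=0: (-1)^0×C(7,0)×7^7 = 823543
i=1: (-1)^1×C(7,1)×6^7 = -1959552
i=2: (-1)^2×C(7,2)×5^7 = 1640625
i=3: (-1)^3×C(7,3)×4^7 = -573440
i=4: (-1)^4×C(7,4)×3^7 = 76545
i=5: (-1)^5×C(7,5)×2^7 = -2688
i=6: (-1)^6×C(7,6)×1^7 = 7
i=7: (-1)^7×C(7,7)×0^7 = 0
Total = 5040

Number of surjections = 5040


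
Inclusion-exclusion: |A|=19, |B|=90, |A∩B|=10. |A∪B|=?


|A ∪ B| = |A| + |B| - |A ∩ B|
= 19 + 90 - 10
= 99

|A ∪ B| = 99


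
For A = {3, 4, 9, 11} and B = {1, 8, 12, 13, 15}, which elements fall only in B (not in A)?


A = {3, 4, 9, 11}
B = {1, 8, 12, 13, 15}
Region: only in B (not in A)
Elements: {1, 8, 12, 13, 15}

Elements only in B (not in A): {1, 8, 12, 13, 15}


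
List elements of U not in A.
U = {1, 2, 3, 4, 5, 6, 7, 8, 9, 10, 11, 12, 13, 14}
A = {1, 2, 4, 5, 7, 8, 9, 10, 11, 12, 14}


Aᶜ = U \ A = elements in U but not in A
U = {1, 2, 3, 4, 5, 6, 7, 8, 9, 10, 11, 12, 13, 14}
A = {1, 2, 4, 5, 7, 8, 9, 10, 11, 12, 14}
Aᶜ = {3, 6, 13}

Aᶜ = {3, 6, 13}


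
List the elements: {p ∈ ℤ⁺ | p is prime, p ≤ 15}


Checking each candidate:
Condition: primes ≤ 15
Result = {2, 3, 5, 7, 11, 13}

{2, 3, 5, 7, 11, 13}


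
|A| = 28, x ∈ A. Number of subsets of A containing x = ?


Subsets of A containing x correspond to subsets of A \ {x}, which has 27 elements.
Count = 2^(n-1) = 2^27
= 134217728

Number of subsets containing x = 134217728


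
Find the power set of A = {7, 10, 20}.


|A| = 3, so |P(A)| = 2^3 = 8
Enumerate subsets by cardinality (0 to 3):
∅, {7}, {10}, {20}, {7, 10}, {7, 20}, {10, 20}, {7, 10, 20}

P(A) has 8 subsets: ∅, {7}, {10}, {20}, {7, 10}, {7, 20}, {10, 20}, {7, 10, 20}


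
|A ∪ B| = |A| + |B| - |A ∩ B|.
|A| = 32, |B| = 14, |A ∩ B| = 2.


|A ∪ B| = |A| + |B| - |A ∩ B|
= 32 + 14 - 2
= 44

|A ∪ B| = 44


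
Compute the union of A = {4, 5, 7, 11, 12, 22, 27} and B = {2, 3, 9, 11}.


A ∪ B = all elements in A or B (or both)
A = {4, 5, 7, 11, 12, 22, 27}
B = {2, 3, 9, 11}
A ∪ B = {2, 3, 4, 5, 7, 9, 11, 12, 22, 27}

A ∪ B = {2, 3, 4, 5, 7, 9, 11, 12, 22, 27}


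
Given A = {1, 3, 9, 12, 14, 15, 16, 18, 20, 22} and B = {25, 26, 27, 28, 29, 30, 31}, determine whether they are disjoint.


Disjoint means A ∩ B = ∅.
A ∩ B = ∅
A ∩ B = ∅, so A and B are disjoint.

Yes, A and B are disjoint


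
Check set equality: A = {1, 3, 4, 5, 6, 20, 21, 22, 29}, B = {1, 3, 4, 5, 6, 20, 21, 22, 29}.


Two sets are equal iff they have exactly the same elements.
A = {1, 3, 4, 5, 6, 20, 21, 22, 29}
B = {1, 3, 4, 5, 6, 20, 21, 22, 29}
Same elements → A = B

Yes, A = B


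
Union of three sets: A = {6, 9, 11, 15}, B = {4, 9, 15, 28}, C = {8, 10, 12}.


A ∪ B = {4, 6, 9, 11, 15, 28}
(A ∪ B) ∪ C = {4, 6, 8, 9, 10, 11, 12, 15, 28}

A ∪ B ∪ C = {4, 6, 8, 9, 10, 11, 12, 15, 28}


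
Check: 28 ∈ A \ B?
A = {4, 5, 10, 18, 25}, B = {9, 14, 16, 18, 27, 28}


A = {4, 5, 10, 18, 25}, B = {9, 14, 16, 18, 27, 28}
A \ B = elements in A but not in B
A \ B = {4, 5, 10, 25}
Checking if 28 ∈ A \ B
28 is not in A \ B → False

28 ∉ A \ B


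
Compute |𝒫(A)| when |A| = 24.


Number of subsets = 2^n
= 2^24
= 16777216

|P(A)| = 16777216


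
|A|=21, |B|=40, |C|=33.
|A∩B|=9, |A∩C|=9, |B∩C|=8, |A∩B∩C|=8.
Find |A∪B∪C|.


|A∪B∪C| = |A|+|B|+|C| - |A∩B|-|A∩C|-|B∩C| + |A∩B∩C|
= 21+40+33 - 9-9-8 + 8
= 94 - 26 + 8
= 76

|A ∪ B ∪ C| = 76


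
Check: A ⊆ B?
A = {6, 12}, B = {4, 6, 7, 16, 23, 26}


A ⊆ B means every element of A is in B.
Elements in A not in B: {12}
So A ⊄ B.

No, A ⊄ B


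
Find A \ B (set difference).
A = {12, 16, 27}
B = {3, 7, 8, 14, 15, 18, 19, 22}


A \ B = elements in A but not in B
A = {12, 16, 27}
B = {3, 7, 8, 14, 15, 18, 19, 22}
Remove from A any elements in B
A \ B = {12, 16, 27}

A \ B = {12, 16, 27}


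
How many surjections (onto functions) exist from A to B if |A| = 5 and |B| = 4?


n = |A| = 5, k = |B| = 4. Surjections via inclusion-exclusion:
S(n,k) = Σ(-1)^i × C(k,i) × (k-i)^n, i=0 to k
i=0: (-1)^0×C(4,0)×4^5 = 1024
i=1: (-1)^1×C(4,1)×3^5 = -972
i=2: (-1)^2×C(4,2)×2^5 = 192
i=3: (-1)^3×C(4,3)×1^5 = -4
i=4: (-1)^4×C(4,4)×0^5 = 0
Total = 240

Number of surjections = 240


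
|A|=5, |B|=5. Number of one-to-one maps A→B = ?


An injection sends each of |A| = 5 inputs to a distinct output in B.
# injections = |B|·(|B|-1)·…·(|B|-|A|+1) = 5! / (5 - 5)!
= 5 × 4 × 3 × 2 × 1
= 120

Number of injections = 120


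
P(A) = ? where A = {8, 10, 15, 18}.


|A| = 4, so |P(A)| = 2^4 = 16
Enumerate subsets by cardinality (0 to 4):
∅, {8}, {10}, {15}, {18}, {8, 10}, {8, 15}, {8, 18}, {10, 15}, {10, 18}, {15, 18}, {8, 10, 15}, {8, 10, 18}, {8, 15, 18}, {10, 15, 18}, {8, 10, 15, 18}

P(A) has 16 subsets: ∅, {8}, {10}, {15}, {18}, {8, 10}, {8, 15}, {8, 18}, {10, 15}, {10, 18}, {15, 18}, {8, 10, 15}, {8, 10, 18}, {8, 15, 18}, {10, 15, 18}, {8, 10, 15, 18}


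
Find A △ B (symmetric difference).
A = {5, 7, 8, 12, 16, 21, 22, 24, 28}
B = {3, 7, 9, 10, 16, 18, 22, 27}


A △ B = (A \ B) ∪ (B \ A) = elements in exactly one of A or B
A \ B = {5, 8, 12, 21, 24, 28}
B \ A = {3, 9, 10, 18, 27}
A △ B = {3, 5, 8, 9, 10, 12, 18, 21, 24, 27, 28}

A △ B = {3, 5, 8, 9, 10, 12, 18, 21, 24, 27, 28}


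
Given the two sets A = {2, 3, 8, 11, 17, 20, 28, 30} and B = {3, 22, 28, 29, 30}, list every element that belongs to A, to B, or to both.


A ∪ B = all elements in A or B (or both)
A = {2, 3, 8, 11, 17, 20, 28, 30}
B = {3, 22, 28, 29, 30}
A ∪ B = {2, 3, 8, 11, 17, 20, 22, 28, 29, 30}

A ∪ B = {2, 3, 8, 11, 17, 20, 22, 28, 29, 30}


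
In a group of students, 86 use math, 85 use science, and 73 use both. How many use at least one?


|A ∪ B| = |A| + |B| - |A ∩ B|
= 86 + 85 - 73
= 98

|A ∪ B| = 98


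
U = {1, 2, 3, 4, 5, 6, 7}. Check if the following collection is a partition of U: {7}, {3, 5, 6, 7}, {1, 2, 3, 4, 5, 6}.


A partition requires: (1) non-empty parts, (2) pairwise disjoint, (3) union = U
Parts: {7}, {3, 5, 6, 7}, {1, 2, 3, 4, 5, 6}
Union of parts: {1, 2, 3, 4, 5, 6, 7}
U = {1, 2, 3, 4, 5, 6, 7}
All non-empty? True
Pairwise disjoint? False
Covers U? True

No, not a valid partition


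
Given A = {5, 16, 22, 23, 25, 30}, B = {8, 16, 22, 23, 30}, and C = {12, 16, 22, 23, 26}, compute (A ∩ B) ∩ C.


A ∩ B = {16, 22, 23, 30}
(A ∩ B) ∩ C = {16, 22, 23}

A ∩ B ∩ C = {16, 22, 23}


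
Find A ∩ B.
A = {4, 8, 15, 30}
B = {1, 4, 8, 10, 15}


A ∩ B = elements in both A and B
A = {4, 8, 15, 30}
B = {1, 4, 8, 10, 15}
A ∩ B = {4, 8, 15}

A ∩ B = {4, 8, 15}


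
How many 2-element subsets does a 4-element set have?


C(n,k) = n! / (k!(n-k)!)
C(4,2) = 4! / (2!2!)
= 6

C(4,2) = 6


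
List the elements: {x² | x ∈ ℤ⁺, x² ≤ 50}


Checking each candidate:
Condition: positive perfect squares ≤ 50
Result = {1, 4, 9, 16, 25, 36, 49}

{1, 4, 9, 16, 25, 36, 49}


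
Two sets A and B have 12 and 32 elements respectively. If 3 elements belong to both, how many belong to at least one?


|A ∪ B| = |A| + |B| - |A ∩ B|
= 12 + 32 - 3
= 41

|A ∪ B| = 41


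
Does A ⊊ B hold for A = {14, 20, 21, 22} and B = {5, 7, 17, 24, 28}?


A ⊂ B requires: A ⊆ B AND A ≠ B.
A ⊆ B? No
A ⊄ B, so A is not a proper subset.

No, A is not a proper subset of B


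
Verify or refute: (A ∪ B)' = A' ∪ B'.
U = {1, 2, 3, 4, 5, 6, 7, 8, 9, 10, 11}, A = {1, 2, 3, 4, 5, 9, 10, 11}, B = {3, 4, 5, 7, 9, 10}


LHS: A ∪ B = {1, 2, 3, 4, 5, 7, 9, 10, 11}
(A ∪ B)' = U \ (A ∪ B) = {6, 8}
A' = {6, 7, 8}, B' = {1, 2, 6, 8, 11}
Claimed RHS: A' ∪ B' = {1, 2, 6, 7, 8, 11}
Identity is INVALID: LHS = {6, 8} but the RHS claimed here equals {1, 2, 6, 7, 8, 11}. The correct form is (A ∪ B)' = A' ∩ B'.

Identity is invalid: (A ∪ B)' = {6, 8} but A' ∪ B' = {1, 2, 6, 7, 8, 11}. The correct De Morgan law is (A ∪ B)' = A' ∩ B'.


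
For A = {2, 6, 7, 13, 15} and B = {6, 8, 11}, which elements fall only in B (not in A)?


A = {2, 6, 7, 13, 15}
B = {6, 8, 11}
Region: only in B (not in A)
Elements: {8, 11}

Elements only in B (not in A): {8, 11}


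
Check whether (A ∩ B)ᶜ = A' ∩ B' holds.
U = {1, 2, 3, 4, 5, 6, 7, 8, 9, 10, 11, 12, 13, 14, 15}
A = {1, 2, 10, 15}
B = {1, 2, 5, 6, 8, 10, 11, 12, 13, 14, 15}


LHS: A ∩ B = {1, 2, 10, 15}
(A ∩ B)' = U \ (A ∩ B) = {3, 4, 5, 6, 7, 8, 9, 11, 12, 13, 14}
A' = {3, 4, 5, 6, 7, 8, 9, 11, 12, 13, 14}, B' = {3, 4, 7, 9}
Claimed RHS: A' ∩ B' = {3, 4, 7, 9}
Identity is INVALID: LHS = {3, 4, 5, 6, 7, 8, 9, 11, 12, 13, 14} but the RHS claimed here equals {3, 4, 7, 9}. The correct form is (A ∩ B)' = A' ∪ B'.

Identity is invalid: (A ∩ B)' = {3, 4, 5, 6, 7, 8, 9, 11, 12, 13, 14} but A' ∩ B' = {3, 4, 7, 9}. The correct De Morgan law is (A ∩ B)' = A' ∪ B'.


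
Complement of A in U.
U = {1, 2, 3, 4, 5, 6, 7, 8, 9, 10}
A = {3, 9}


Aᶜ = U \ A = elements in U but not in A
U = {1, 2, 3, 4, 5, 6, 7, 8, 9, 10}
A = {3, 9}
Aᶜ = {1, 2, 4, 5, 6, 7, 8, 10}

Aᶜ = {1, 2, 4, 5, 6, 7, 8, 10}


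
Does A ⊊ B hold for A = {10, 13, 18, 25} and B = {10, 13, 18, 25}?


A ⊂ B requires: A ⊆ B AND A ≠ B.
A ⊆ B? Yes
A = B? Yes
A = B, so A is not a PROPER subset.

No, A is not a proper subset of B


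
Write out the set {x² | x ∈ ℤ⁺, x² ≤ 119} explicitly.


Checking each candidate:
Condition: positive perfect squares ≤ 119
Result = {1, 4, 9, 16, 25, 36, 49, 64, 81, 100}

{1, 4, 9, 16, 25, 36, 49, 64, 81, 100}


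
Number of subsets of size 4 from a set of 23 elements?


C(n,k) = n! / (k!(n-k)!)
C(23,4) = 23! / (4!19!)
= 8855

C(23,4) = 8855


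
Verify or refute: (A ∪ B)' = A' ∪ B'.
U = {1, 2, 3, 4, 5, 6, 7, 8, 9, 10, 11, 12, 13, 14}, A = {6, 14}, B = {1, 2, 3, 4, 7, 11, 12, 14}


LHS: A ∪ B = {1, 2, 3, 4, 6, 7, 11, 12, 14}
(A ∪ B)' = U \ (A ∪ B) = {5, 8, 9, 10, 13}
A' = {1, 2, 3, 4, 5, 7, 8, 9, 10, 11, 12, 13}, B' = {5, 6, 8, 9, 10, 13}
Claimed RHS: A' ∪ B' = {1, 2, 3, 4, 5, 6, 7, 8, 9, 10, 11, 12, 13}
Identity is INVALID: LHS = {5, 8, 9, 10, 13} but the RHS claimed here equals {1, 2, 3, 4, 5, 6, 7, 8, 9, 10, 11, 12, 13}. The correct form is (A ∪ B)' = A' ∩ B'.

Identity is invalid: (A ∪ B)' = {5, 8, 9, 10, 13} but A' ∪ B' = {1, 2, 3, 4, 5, 6, 7, 8, 9, 10, 11, 12, 13}. The correct De Morgan law is (A ∪ B)' = A' ∩ B'.


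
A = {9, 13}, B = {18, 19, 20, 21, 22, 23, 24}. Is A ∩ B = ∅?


Disjoint means A ∩ B = ∅.
A ∩ B = ∅
A ∩ B = ∅, so A and B are disjoint.

Yes, A and B are disjoint


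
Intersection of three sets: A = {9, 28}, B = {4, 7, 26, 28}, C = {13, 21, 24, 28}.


A ∩ B = {28}
(A ∩ B) ∩ C = {28}

A ∩ B ∩ C = {28}


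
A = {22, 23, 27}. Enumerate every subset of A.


|A| = 3, so |P(A)| = 2^3 = 8
Enumerate subsets by cardinality (0 to 3):
∅, {22}, {23}, {27}, {22, 23}, {22, 27}, {23, 27}, {22, 23, 27}

P(A) has 8 subsets: ∅, {22}, {23}, {27}, {22, 23}, {22, 27}, {23, 27}, {22, 23, 27}


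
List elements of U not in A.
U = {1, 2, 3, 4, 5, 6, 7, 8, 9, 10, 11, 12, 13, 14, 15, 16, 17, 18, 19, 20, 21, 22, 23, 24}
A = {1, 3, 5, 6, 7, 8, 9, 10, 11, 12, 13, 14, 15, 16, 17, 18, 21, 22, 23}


Aᶜ = U \ A = elements in U but not in A
U = {1, 2, 3, 4, 5, 6, 7, 8, 9, 10, 11, 12, 13, 14, 15, 16, 17, 18, 19, 20, 21, 22, 23, 24}
A = {1, 3, 5, 6, 7, 8, 9, 10, 11, 12, 13, 14, 15, 16, 17, 18, 21, 22, 23}
Aᶜ = {2, 4, 19, 20, 24}

Aᶜ = {2, 4, 19, 20, 24}


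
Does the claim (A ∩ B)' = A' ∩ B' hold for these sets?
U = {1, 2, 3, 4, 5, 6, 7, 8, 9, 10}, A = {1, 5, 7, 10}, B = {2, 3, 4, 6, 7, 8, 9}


LHS: A ∩ B = {7}
(A ∩ B)' = U \ (A ∩ B) = {1, 2, 3, 4, 5, 6, 8, 9, 10}
A' = {2, 3, 4, 6, 8, 9}, B' = {1, 5, 10}
Claimed RHS: A' ∩ B' = ∅
Identity is INVALID: LHS = {1, 2, 3, 4, 5, 6, 8, 9, 10} but the RHS claimed here equals ∅. The correct form is (A ∩ B)' = A' ∪ B'.

Identity is invalid: (A ∩ B)' = {1, 2, 3, 4, 5, 6, 8, 9, 10} but A' ∩ B' = ∅. The correct De Morgan law is (A ∩ B)' = A' ∪ B'.


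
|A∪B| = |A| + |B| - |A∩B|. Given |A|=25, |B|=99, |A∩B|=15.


|A ∪ B| = |A| + |B| - |A ∩ B|
= 25 + 99 - 15
= 109

|A ∪ B| = 109


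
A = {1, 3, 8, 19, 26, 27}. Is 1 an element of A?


A = {1, 3, 8, 19, 26, 27}
Checking if 1 is in A
1 is in A → True

1 ∈ A


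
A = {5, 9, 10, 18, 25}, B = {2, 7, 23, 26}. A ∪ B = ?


A ∪ B = all elements in A or B (or both)
A = {5, 9, 10, 18, 25}
B = {2, 7, 23, 26}
A ∪ B = {2, 5, 7, 9, 10, 18, 23, 25, 26}

A ∪ B = {2, 5, 7, 9, 10, 18, 23, 25, 26}


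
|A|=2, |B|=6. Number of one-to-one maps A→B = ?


An injection sends each of |A| = 2 inputs to a distinct output in B.
# injections = |B|·(|B|-1)·…·(|B|-|A|+1) = 6! / (6 - 2)!
= 6 × 5
= 30

Number of injections = 30


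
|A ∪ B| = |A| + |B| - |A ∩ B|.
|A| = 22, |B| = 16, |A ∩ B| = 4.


|A ∪ B| = |A| + |B| - |A ∩ B|
= 22 + 16 - 4
= 34

|A ∪ B| = 34


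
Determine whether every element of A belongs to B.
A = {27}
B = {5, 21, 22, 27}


A ⊆ B means every element of A is in B.
All elements of A are in B.
So A ⊆ B.

Yes, A ⊆ B


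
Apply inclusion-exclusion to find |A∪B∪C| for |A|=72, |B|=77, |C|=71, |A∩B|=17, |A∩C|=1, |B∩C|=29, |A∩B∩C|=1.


|A∪B∪C| = |A|+|B|+|C| - |A∩B|-|A∩C|-|B∩C| + |A∩B∩C|
= 72+77+71 - 17-1-29 + 1
= 220 - 47 + 1
= 174

|A ∪ B ∪ C| = 174


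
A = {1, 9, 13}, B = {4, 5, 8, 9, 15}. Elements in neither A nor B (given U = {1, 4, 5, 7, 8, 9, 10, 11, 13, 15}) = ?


A = {1, 9, 13}
B = {4, 5, 8, 9, 15}
Region: in neither A nor B (given U = {1, 4, 5, 7, 8, 9, 10, 11, 13, 15})
Elements: {7, 10, 11}

Elements in neither A nor B (given U = {1, 4, 5, 7, 8, 9, 10, 11, 13, 15}): {7, 10, 11}


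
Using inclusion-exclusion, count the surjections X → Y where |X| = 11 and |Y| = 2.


n = |X| = 11, k = |Y| = 2. Surjections via inclusion-exclusion:
S(n,k) = Σ(-1)^i × C(k,i) × (k-i)^n, i=0 to k
i=0: (-1)^0×C(2,0)×2^11 = 2048
i=1: (-1)^1×C(2,1)×1^11 = -2
i=2: (-1)^2×C(2,2)×0^11 = 0
Total = 2046

Number of surjections = 2046


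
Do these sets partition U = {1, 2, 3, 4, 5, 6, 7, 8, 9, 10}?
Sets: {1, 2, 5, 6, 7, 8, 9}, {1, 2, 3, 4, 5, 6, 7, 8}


A partition requires: (1) non-empty parts, (2) pairwise disjoint, (3) union = U
Parts: {1, 2, 5, 6, 7, 8, 9}, {1, 2, 3, 4, 5, 6, 7, 8}
Union of parts: {1, 2, 3, 4, 5, 6, 7, 8, 9}
U = {1, 2, 3, 4, 5, 6, 7, 8, 9, 10}
All non-empty? True
Pairwise disjoint? False
Covers U? False

No, not a valid partition


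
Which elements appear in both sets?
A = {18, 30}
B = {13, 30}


A ∩ B = elements in both A and B
A = {18, 30}
B = {13, 30}
A ∩ B = {30}

A ∩ B = {30}


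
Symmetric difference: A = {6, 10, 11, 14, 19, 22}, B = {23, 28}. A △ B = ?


A △ B = (A \ B) ∪ (B \ A) = elements in exactly one of A or B
A \ B = {6, 10, 11, 14, 19, 22}
B \ A = {23, 28}
A △ B = {6, 10, 11, 14, 19, 22, 23, 28}

A △ B = {6, 10, 11, 14, 19, 22, 23, 28}


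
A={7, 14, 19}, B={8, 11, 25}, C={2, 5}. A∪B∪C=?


A ∪ B = {7, 8, 11, 14, 19, 25}
(A ∪ B) ∪ C = {2, 5, 7, 8, 11, 14, 19, 25}

A ∪ B ∪ C = {2, 5, 7, 8, 11, 14, 19, 25}


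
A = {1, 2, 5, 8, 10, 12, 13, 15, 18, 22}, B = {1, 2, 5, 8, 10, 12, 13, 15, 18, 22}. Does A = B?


Two sets are equal iff they have exactly the same elements.
A = {1, 2, 5, 8, 10, 12, 13, 15, 18, 22}
B = {1, 2, 5, 8, 10, 12, 13, 15, 18, 22}
Same elements → A = B

Yes, A = B


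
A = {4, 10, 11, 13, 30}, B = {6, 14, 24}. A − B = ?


A \ B = elements in A but not in B
A = {4, 10, 11, 13, 30}
B = {6, 14, 24}
Remove from A any elements in B
A \ B = {4, 10, 11, 13, 30}

A \ B = {4, 10, 11, 13, 30}


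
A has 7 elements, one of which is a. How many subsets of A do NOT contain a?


Subsets of A avoiding a are subsets of A \ {a}, which has 6 elements.
Count = 2^(n-1) = 2^6
= 64

Number of subsets avoiding a = 64


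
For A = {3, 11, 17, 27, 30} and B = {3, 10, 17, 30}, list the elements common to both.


A ∩ B = elements in both A and B
A = {3, 11, 17, 27, 30}
B = {3, 10, 17, 30}
A ∩ B = {3, 17, 30}

A ∩ B = {3, 17, 30}


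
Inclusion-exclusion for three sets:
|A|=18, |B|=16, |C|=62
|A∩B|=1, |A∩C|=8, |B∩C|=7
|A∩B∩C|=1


|A∪B∪C| = |A|+|B|+|C| - |A∩B|-|A∩C|-|B∩C| + |A∩B∩C|
= 18+16+62 - 1-8-7 + 1
= 96 - 16 + 1
= 81

|A ∪ B ∪ C| = 81


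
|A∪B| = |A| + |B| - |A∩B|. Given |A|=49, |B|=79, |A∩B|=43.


|A ∪ B| = |A| + |B| - |A ∩ B|
= 49 + 79 - 43
= 85

|A ∪ B| = 85


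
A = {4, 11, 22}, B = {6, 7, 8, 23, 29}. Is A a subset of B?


A ⊆ B means every element of A is in B.
Elements in A not in B: {4, 11, 22}
So A ⊄ B.

No, A ⊄ B


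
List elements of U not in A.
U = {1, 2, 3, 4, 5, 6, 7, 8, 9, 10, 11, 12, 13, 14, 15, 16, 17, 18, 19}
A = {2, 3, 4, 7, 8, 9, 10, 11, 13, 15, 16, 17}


Aᶜ = U \ A = elements in U but not in A
U = {1, 2, 3, 4, 5, 6, 7, 8, 9, 10, 11, 12, 13, 14, 15, 16, 17, 18, 19}
A = {2, 3, 4, 7, 8, 9, 10, 11, 13, 15, 16, 17}
Aᶜ = {1, 5, 6, 12, 14, 18, 19}

Aᶜ = {1, 5, 6, 12, 14, 18, 19}


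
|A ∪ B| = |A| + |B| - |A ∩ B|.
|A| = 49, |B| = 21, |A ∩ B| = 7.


|A ∪ B| = |A| + |B| - |A ∩ B|
= 49 + 21 - 7
= 63

|A ∪ B| = 63


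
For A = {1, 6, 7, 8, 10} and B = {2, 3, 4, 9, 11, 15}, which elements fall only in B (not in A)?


A = {1, 6, 7, 8, 10}
B = {2, 3, 4, 9, 11, 15}
Region: only in B (not in A)
Elements: {2, 3, 4, 9, 11, 15}

Elements only in B (not in A): {2, 3, 4, 9, 11, 15}


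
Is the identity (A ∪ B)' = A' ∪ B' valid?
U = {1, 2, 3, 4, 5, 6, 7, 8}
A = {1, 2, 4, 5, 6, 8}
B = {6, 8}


LHS: A ∪ B = {1, 2, 4, 5, 6, 8}
(A ∪ B)' = U \ (A ∪ B) = {3, 7}
A' = {3, 7}, B' = {1, 2, 3, 4, 5, 7}
Claimed RHS: A' ∪ B' = {1, 2, 3, 4, 5, 7}
Identity is INVALID: LHS = {3, 7} but the RHS claimed here equals {1, 2, 3, 4, 5, 7}. The correct form is (A ∪ B)' = A' ∩ B'.

Identity is invalid: (A ∪ B)' = {3, 7} but A' ∪ B' = {1, 2, 3, 4, 5, 7}. The correct De Morgan law is (A ∪ B)' = A' ∩ B'.


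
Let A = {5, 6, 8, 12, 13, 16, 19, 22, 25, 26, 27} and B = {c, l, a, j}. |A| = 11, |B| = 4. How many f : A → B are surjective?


n = |A| = 11, k = |B| = 4. Surjections via inclusion-exclusion:
S(n,k) = Σ(-1)^i × C(k,i) × (k-i)^n, i=0 to k
i=0: (-1)^0×C(4,0)×4^11 = 4194304
i=1: (-1)^1×C(4,1)×3^11 = -708588
i=2: (-1)^2×C(4,2)×2^11 = 12288
i=3: (-1)^3×C(4,3)×1^11 = -4
i=4: (-1)^4×C(4,4)×0^11 = 0
Total = 3498000

Number of surjections = 3498000


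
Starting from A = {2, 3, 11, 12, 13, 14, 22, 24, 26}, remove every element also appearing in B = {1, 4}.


A \ B = elements in A but not in B
A = {2, 3, 11, 12, 13, 14, 22, 24, 26}
B = {1, 4}
Remove from A any elements in B
A \ B = {2, 3, 11, 12, 13, 14, 22, 24, 26}

A \ B = {2, 3, 11, 12, 13, 14, 22, 24, 26}


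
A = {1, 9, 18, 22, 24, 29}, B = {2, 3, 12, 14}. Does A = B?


Two sets are equal iff they have exactly the same elements.
A = {1, 9, 18, 22, 24, 29}
B = {2, 3, 12, 14}
Differences: {1, 2, 3, 9, 12, 14, 18, 22, 24, 29}
A ≠ B

No, A ≠ B


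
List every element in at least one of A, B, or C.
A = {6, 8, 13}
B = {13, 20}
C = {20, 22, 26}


A ∪ B = {6, 8, 13, 20}
(A ∪ B) ∪ C = {6, 8, 13, 20, 22, 26}

A ∪ B ∪ C = {6, 8, 13, 20, 22, 26}


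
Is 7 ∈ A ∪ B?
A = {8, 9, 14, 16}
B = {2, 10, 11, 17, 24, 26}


A = {8, 9, 14, 16}, B = {2, 10, 11, 17, 24, 26}
A ∪ B = all elements in A or B
A ∪ B = {2, 8, 9, 10, 11, 14, 16, 17, 24, 26}
Checking if 7 ∈ A ∪ B
7 is not in A ∪ B → False

7 ∉ A ∪ B


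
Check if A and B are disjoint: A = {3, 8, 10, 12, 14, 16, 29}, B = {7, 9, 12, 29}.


Disjoint means A ∩ B = ∅.
A ∩ B = {12, 29}
A ∩ B ≠ ∅, so A and B are NOT disjoint.

No, A and B are not disjoint (A ∩ B = {12, 29})


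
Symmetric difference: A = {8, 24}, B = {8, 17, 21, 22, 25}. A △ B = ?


A △ B = (A \ B) ∪ (B \ A) = elements in exactly one of A or B
A \ B = {24}
B \ A = {17, 21, 22, 25}
A △ B = {17, 21, 22, 24, 25}

A △ B = {17, 21, 22, 24, 25}


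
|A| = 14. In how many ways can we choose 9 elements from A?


C(n,k) = n! / (k!(n-k)!)
C(14,9) = 14! / (9!5!)
= 2002

C(14,9) = 2002


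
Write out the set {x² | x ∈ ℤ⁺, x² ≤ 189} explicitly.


Checking each candidate:
Condition: positive perfect squares ≤ 189
Result = {1, 4, 9, 16, 25, 36, 49, 64, 81, 100, 121, 144, 169}

{1, 4, 9, 16, 25, 36, 49, 64, 81, 100, 121, 144, 169}


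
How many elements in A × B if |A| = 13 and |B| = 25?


|A × B| = |A| × |B|
= 13 × 25
= 325

|A × B| = 325


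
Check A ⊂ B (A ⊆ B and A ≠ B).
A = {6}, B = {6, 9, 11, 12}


A ⊂ B requires: A ⊆ B AND A ≠ B.
A ⊆ B? Yes
A = B? No
A ⊂ B: Yes (A is a proper subset of B)

Yes, A ⊂ B


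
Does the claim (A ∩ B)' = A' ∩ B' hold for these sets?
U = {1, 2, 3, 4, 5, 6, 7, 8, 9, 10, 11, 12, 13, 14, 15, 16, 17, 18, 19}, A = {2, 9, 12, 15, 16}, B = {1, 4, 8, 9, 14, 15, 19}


LHS: A ∩ B = {9, 15}
(A ∩ B)' = U \ (A ∩ B) = {1, 2, 3, 4, 5, 6, 7, 8, 10, 11, 12, 13, 14, 16, 17, 18, 19}
A' = {1, 3, 4, 5, 6, 7, 8, 10, 11, 13, 14, 17, 18, 19}, B' = {2, 3, 5, 6, 7, 10, 11, 12, 13, 16, 17, 18}
Claimed RHS: A' ∩ B' = {3, 5, 6, 7, 10, 11, 13, 17, 18}
Identity is INVALID: LHS = {1, 2, 3, 4, 5, 6, 7, 8, 10, 11, 12, 13, 14, 16, 17, 18, 19} but the RHS claimed here equals {3, 5, 6, 7, 10, 11, 13, 17, 18}. The correct form is (A ∩ B)' = A' ∪ B'.

Identity is invalid: (A ∩ B)' = {1, 2, 3, 4, 5, 6, 7, 8, 10, 11, 12, 13, 14, 16, 17, 18, 19} but A' ∩ B' = {3, 5, 6, 7, 10, 11, 13, 17, 18}. The correct De Morgan law is (A ∩ B)' = A' ∪ B'.


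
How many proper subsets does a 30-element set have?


Total subsets = 2^n = 2^30 = 1073741824
Proper subsets exclude the set itself: 2^n - 1
= 1073741824 - 1
= 1073741823

Number of proper subsets = 1073741823


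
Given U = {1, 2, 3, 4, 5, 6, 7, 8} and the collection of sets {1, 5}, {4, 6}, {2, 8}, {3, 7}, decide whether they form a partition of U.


A partition requires: (1) non-empty parts, (2) pairwise disjoint, (3) union = U
Parts: {1, 5}, {4, 6}, {2, 8}, {3, 7}
Union of parts: {1, 2, 3, 4, 5, 6, 7, 8}
U = {1, 2, 3, 4, 5, 6, 7, 8}
All non-empty? True
Pairwise disjoint? True
Covers U? True

Yes, valid partition


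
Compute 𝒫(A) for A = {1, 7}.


|A| = 2, so |P(A)| = 2^2 = 4
Enumerate subsets by cardinality (0 to 2):
∅, {1}, {7}, {1, 7}

P(A) has 4 subsets: ∅, {1}, {7}, {1, 7}


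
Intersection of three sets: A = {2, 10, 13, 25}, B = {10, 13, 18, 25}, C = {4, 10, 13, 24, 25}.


A ∩ B = {10, 13, 25}
(A ∩ B) ∩ C = {10, 13, 25}

A ∩ B ∩ C = {10, 13, 25}


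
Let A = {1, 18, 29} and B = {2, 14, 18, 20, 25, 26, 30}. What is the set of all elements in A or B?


A ∪ B = all elements in A or B (or both)
A = {1, 18, 29}
B = {2, 14, 18, 20, 25, 26, 30}
A ∪ B = {1, 2, 14, 18, 20, 25, 26, 29, 30}

A ∪ B = {1, 2, 14, 18, 20, 25, 26, 29, 30}


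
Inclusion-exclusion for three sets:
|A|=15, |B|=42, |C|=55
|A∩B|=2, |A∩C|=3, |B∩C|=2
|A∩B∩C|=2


|A∪B∪C| = |A|+|B|+|C| - |A∩B|-|A∩C|-|B∩C| + |A∩B∩C|
= 15+42+55 - 2-3-2 + 2
= 112 - 7 + 2
= 107

|A ∪ B ∪ C| = 107


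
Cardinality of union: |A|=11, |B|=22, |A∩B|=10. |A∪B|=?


|A ∪ B| = |A| + |B| - |A ∩ B|
= 11 + 22 - 10
= 23

|A ∪ B| = 23


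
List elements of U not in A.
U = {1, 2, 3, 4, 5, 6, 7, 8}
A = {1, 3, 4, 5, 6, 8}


Aᶜ = U \ A = elements in U but not in A
U = {1, 2, 3, 4, 5, 6, 7, 8}
A = {1, 3, 4, 5, 6, 8}
Aᶜ = {2, 7}

Aᶜ = {2, 7}


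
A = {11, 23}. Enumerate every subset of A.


|A| = 2, so |P(A)| = 2^2 = 4
Enumerate subsets by cardinality (0 to 2):
∅, {11}, {23}, {11, 23}

P(A) has 4 subsets: ∅, {11}, {23}, {11, 23}


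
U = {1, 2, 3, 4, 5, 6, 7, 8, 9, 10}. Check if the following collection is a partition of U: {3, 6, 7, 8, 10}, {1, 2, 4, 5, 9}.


A partition requires: (1) non-empty parts, (2) pairwise disjoint, (3) union = U
Parts: {3, 6, 7, 8, 10}, {1, 2, 4, 5, 9}
Union of parts: {1, 2, 3, 4, 5, 6, 7, 8, 9, 10}
U = {1, 2, 3, 4, 5, 6, 7, 8, 9, 10}
All non-empty? True
Pairwise disjoint? True
Covers U? True

Yes, valid partition


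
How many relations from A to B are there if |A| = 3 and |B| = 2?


A relation from A to B is any subset of A × B.
|A × B| = 3 × 2 = 6
# relations = 2^|A × B| = 2^6 = 64

Number of relations = 64


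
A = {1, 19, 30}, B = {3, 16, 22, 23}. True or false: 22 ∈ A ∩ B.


A = {1, 19, 30}, B = {3, 16, 22, 23}
A ∩ B = elements in both A and B
A ∩ B = ∅
Checking if 22 ∈ A ∩ B
22 is not in A ∩ B → False

22 ∉ A ∩ B


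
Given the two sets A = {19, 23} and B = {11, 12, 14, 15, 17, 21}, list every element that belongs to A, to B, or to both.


A ∪ B = all elements in A or B (or both)
A = {19, 23}
B = {11, 12, 14, 15, 17, 21}
A ∪ B = {11, 12, 14, 15, 17, 19, 21, 23}

A ∪ B = {11, 12, 14, 15, 17, 19, 21, 23}


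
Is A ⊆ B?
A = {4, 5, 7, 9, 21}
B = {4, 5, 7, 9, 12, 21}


A ⊆ B means every element of A is in B.
All elements of A are in B.
So A ⊆ B.

Yes, A ⊆ B


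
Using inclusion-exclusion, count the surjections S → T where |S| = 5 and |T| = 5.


n = |S| = 5, k = |T| = 5. Surjections via inclusion-exclusion:
S(n,k) = Σ(-1)^i × C(k,i) × (k-i)^n, i=0 to k
i=0: (-1)^0×C(5,0)×5^5 = 3125
i=1: (-1)^1×C(5,1)×4^5 = -5120
i=2: (-1)^2×C(5,2)×3^5 = 2430
i=3: (-1)^3×C(5,3)×2^5 = -320
i=4: (-1)^4×C(5,4)×1^5 = 5
i=5: (-1)^5×C(5,5)×0^5 = 0
Total = 120

Number of surjections = 120


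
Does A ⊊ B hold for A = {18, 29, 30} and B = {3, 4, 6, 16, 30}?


A ⊂ B requires: A ⊆ B AND A ≠ B.
A ⊆ B? No
A ⊄ B, so A is not a proper subset.

No, A is not a proper subset of B


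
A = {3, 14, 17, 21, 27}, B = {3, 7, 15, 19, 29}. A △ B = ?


A △ B = (A \ B) ∪ (B \ A) = elements in exactly one of A or B
A \ B = {14, 17, 21, 27}
B \ A = {7, 15, 19, 29}
A △ B = {7, 14, 15, 17, 19, 21, 27, 29}

A △ B = {7, 14, 15, 17, 19, 21, 27, 29}


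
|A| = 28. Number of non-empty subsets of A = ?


Total subsets = 2^n = 2^28 = 268435456
Non-empty subsets exclude the empty set: 2^n - 1
= 268435456 - 1
= 268435455

Number of non-empty subsets = 268435455


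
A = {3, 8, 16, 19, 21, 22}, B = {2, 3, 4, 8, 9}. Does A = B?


Two sets are equal iff they have exactly the same elements.
A = {3, 8, 16, 19, 21, 22}
B = {2, 3, 4, 8, 9}
Differences: {2, 4, 9, 16, 19, 21, 22}
A ≠ B

No, A ≠ B


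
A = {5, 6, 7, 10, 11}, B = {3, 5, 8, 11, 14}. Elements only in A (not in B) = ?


A = {5, 6, 7, 10, 11}
B = {3, 5, 8, 11, 14}
Region: only in A (not in B)
Elements: {6, 7, 10}

Elements only in A (not in B): {6, 7, 10}


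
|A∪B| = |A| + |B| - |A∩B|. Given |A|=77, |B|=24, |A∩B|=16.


|A ∪ B| = |A| + |B| - |A ∩ B|
= 77 + 24 - 16
= 85

|A ∪ B| = 85


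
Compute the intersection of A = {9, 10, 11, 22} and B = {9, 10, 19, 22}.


A ∩ B = elements in both A and B
A = {9, 10, 11, 22}
B = {9, 10, 19, 22}
A ∩ B = {9, 10, 22}

A ∩ B = {9, 10, 22}


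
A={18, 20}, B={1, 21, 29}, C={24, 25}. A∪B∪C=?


A ∪ B = {1, 18, 20, 21, 29}
(A ∪ B) ∪ C = {1, 18, 20, 21, 24, 25, 29}

A ∪ B ∪ C = {1, 18, 20, 21, 24, 25, 29}


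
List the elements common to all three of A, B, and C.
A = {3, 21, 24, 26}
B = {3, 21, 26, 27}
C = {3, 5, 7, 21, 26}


A ∩ B = {3, 21, 26}
(A ∩ B) ∩ C = {3, 21, 26}

A ∩ B ∩ C = {3, 21, 26}


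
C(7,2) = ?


C(n,k) = n! / (k!(n-k)!)
C(7,2) = 7! / (2!5!)
= 21

C(7,2) = 21


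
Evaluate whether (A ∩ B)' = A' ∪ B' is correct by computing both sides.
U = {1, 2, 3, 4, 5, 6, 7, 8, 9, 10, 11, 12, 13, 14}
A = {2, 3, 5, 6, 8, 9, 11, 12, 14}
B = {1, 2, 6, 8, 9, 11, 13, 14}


LHS: A ∩ B = {2, 6, 8, 9, 11, 14}
(A ∩ B)' = U \ (A ∩ B) = {1, 3, 4, 5, 7, 10, 12, 13}
A' = {1, 4, 7, 10, 13}, B' = {3, 4, 5, 7, 10, 12}
Claimed RHS: A' ∪ B' = {1, 3, 4, 5, 7, 10, 12, 13}
Identity is VALID: LHS = RHS = {1, 3, 4, 5, 7, 10, 12, 13} ✓

Identity is valid. (A ∩ B)' = A' ∪ B' = {1, 3, 4, 5, 7, 10, 12, 13}


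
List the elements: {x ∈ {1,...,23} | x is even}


Checking each candidate:
Condition: even numbers in {1,...,23}
Result = {2, 4, 6, 8, 10, 12, 14, 16, 18, 20, 22}

{2, 4, 6, 8, 10, 12, 14, 16, 18, 20, 22}


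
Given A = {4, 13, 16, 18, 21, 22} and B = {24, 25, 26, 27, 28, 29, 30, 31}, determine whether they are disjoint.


Disjoint means A ∩ B = ∅.
A ∩ B = ∅
A ∩ B = ∅, so A and B are disjoint.

Yes, A and B are disjoint


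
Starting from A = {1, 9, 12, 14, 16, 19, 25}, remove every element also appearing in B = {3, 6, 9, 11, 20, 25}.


A \ B = elements in A but not in B
A = {1, 9, 12, 14, 16, 19, 25}
B = {3, 6, 9, 11, 20, 25}
Remove from A any elements in B
A \ B = {1, 12, 14, 16, 19}

A \ B = {1, 12, 14, 16, 19}


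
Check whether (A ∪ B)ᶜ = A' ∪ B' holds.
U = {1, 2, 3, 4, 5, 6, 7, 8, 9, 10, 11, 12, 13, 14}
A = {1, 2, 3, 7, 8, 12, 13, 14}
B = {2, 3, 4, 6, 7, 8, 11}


LHS: A ∪ B = {1, 2, 3, 4, 6, 7, 8, 11, 12, 13, 14}
(A ∪ B)' = U \ (A ∪ B) = {5, 9, 10}
A' = {4, 5, 6, 9, 10, 11}, B' = {1, 5, 9, 10, 12, 13, 14}
Claimed RHS: A' ∪ B' = {1, 4, 5, 6, 9, 10, 11, 12, 13, 14}
Identity is INVALID: LHS = {5, 9, 10} but the RHS claimed here equals {1, 4, 5, 6, 9, 10, 11, 12, 13, 14}. The correct form is (A ∪ B)' = A' ∩ B'.

Identity is invalid: (A ∪ B)' = {5, 9, 10} but A' ∪ B' = {1, 4, 5, 6, 9, 10, 11, 12, 13, 14}. The correct De Morgan law is (A ∪ B)' = A' ∩ B'.


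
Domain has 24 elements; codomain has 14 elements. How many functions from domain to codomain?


Each of |A| = 24 inputs maps to any of |B| = 14 outputs.
# functions = |B|^|A| = 14^24
= 3214199700417740936751087616

Number of functions = 3214199700417740936751087616


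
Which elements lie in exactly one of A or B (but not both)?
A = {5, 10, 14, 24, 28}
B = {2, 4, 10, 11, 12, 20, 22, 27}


A △ B = (A \ B) ∪ (B \ A) = elements in exactly one of A or B
A \ B = {5, 14, 24, 28}
B \ A = {2, 4, 11, 12, 20, 22, 27}
A △ B = {2, 4, 5, 11, 12, 14, 20, 22, 24, 27, 28}

A △ B = {2, 4, 5, 11, 12, 14, 20, 22, 24, 27, 28}


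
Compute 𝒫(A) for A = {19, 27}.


|A| = 2, so |P(A)| = 2^2 = 4
Enumerate subsets by cardinality (0 to 2):
∅, {19}, {27}, {19, 27}

P(A) has 4 subsets: ∅, {19}, {27}, {19, 27}
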